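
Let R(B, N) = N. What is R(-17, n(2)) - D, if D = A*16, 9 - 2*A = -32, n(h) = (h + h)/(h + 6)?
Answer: -655/2 ≈ -327.50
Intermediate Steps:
n(h) = 2*h/(6 + h) (n(h) = (2*h)/(6 + h) = 2*h/(6 + h))
A = 41/2 (A = 9/2 - ½*(-32) = 9/2 + 16 = 41/2 ≈ 20.500)
D = 328 (D = (41/2)*16 = 328)
R(-17, n(2)) - D = 2*2/(6 + 2) - 1*328 = 2*2/8 - 328 = 2*2*(⅛) - 328 = ½ - 328 = -655/2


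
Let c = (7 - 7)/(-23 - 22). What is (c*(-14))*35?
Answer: 0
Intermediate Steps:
c = 0 (c = 0/(-45) = 0*(-1/45) = 0)
(c*(-14))*35 = (0*(-14))*35 = 0*35 = 0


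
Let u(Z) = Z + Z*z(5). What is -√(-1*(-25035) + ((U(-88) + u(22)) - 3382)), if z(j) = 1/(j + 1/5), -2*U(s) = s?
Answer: -3*√407914/13 ≈ -147.39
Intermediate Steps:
U(s) = -s/2
z(j) = 1/(⅕ + j) (z(j) = 1/(j + ⅕) = 1/(⅕ + j))
u(Z) = 31*Z/26 (u(Z) = Z + Z*(5/(1 + 5*5)) = Z + Z*(5/(1 + 25)) = Z + Z*(5/26) = Z + 5*Z/26 = 31*Z/26)
-√(-1*(-25035) + ((U(-88) + u(22)) - 3382)) = -√(-1*(-25035) + ((-½*(-88) + (31/26)*22) - 3382)) = -√(25035 + ((44 + 341/13) - 3382)) = -√(25035 + (913/13 - 3382)) = -√(25035 - 43053/13) = -√(282402/13) = -3*√407914/13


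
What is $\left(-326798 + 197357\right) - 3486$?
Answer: $-132927$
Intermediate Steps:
$\left(-326798 + 197357\right) - 3486 = -129441 - 3486 = -132927$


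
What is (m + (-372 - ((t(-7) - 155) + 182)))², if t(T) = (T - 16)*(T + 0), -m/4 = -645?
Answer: 4080400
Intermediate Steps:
m = 2580 (m = -4*(-645) = 2580)
t(T) = T*(-16 + T) (t(T) = (-16 + T)*T = T*(-16 + T))
(m + (-372 - ((t(-7) - 155) + 182)))² = (2580 + (-372 - ((-7*(-16 - 7) - 155) + 182)))² = (2580 + (-372 - ((-7*(-23) - 155) + 182)))² = (2580 + (-372 - ((161 - 155) + 182)))² = (2580 + (-372 - (6 + 182)))² = (2580 + (-372 - 1*188))² = (2580 + (-372 - 188))² = (2580 - 560)² = 2020² = 4080400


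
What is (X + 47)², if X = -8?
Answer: 1521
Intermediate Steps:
(X + 47)² = (-8 + 47)² = 39² = 1521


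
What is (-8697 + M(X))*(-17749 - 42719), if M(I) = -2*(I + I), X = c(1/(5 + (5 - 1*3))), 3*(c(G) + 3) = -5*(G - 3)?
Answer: 3684214460/7 ≈ 5.2632e+8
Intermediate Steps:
c(G) = 2 - 5*G/3 (c(G) = -3 + (-5*(G - 3))/3 = -3 + (-5*(-3 + G))/3 = -3 + (15 - 5*G)/3 = -3 + (5 - 5*G/3) = 2 - 5*G/3)
X = 37/21 (X = 2 - 5/(3*(5 + (5 - 1*3))) = 2 - 5/(3*(5 + (5 - 3))) = 2 - 5/(3*(5 + 2)) = 2 - 5/3/7 = 2 - 5/3*⅐ = 2 - 5/21 = 37/21 ≈ 1.7619)
M(I) = -4*I
(-8697 + M(X))*(-17749 - 42719) = (-8697 - 4*37/21)*(-17749 - 42719) = (-8697 - 148/21)*(-60468) = -182785/21*(-60468) = 3684214460/7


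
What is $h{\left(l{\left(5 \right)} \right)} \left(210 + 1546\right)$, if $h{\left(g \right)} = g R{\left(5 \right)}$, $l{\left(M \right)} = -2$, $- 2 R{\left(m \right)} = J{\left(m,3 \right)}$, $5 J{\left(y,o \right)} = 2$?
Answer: $\frac{3512}{5} \approx 702.4$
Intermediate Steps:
$J{\left(y,o \right)} = \frac{2}{5}$ ($J{\left(y,o \right)} = \frac{1}{5} \cdot 2 = \frac{2}{5}$)
$R{\left(m \right)} = - \frac{1}{5}$ ($R{\left(m \right)} = \left(- \frac{1}{2}\right) \frac{2}{5} = - \frac{1}{5}$)
$h{\left(g \right)} = - \frac{g}{5}$ ($h{\left(g \right)} = g \left(- \frac{1}{5}\right) = - \frac{g}{5}$)
$h{\left(l{\left(5 \right)} \right)} \left(210 + 1546\right) = \left(- \frac{1}{5}\right) \left(-2\right) \left(210 + 1546\right) = \frac{2}{5} \cdot 1756 = \frac{3512}{5}$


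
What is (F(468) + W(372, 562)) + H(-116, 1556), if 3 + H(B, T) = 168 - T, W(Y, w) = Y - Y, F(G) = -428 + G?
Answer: -1351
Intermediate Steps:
W(Y, w) = 0
H(B, T) = 165 - T (H(B, T) = -3 + (168 - T) = 165 - T)
(F(468) + W(372, 562)) + H(-116, 1556) = ((-428 + 468) + 0) + (165 - 1*1556) = (40 + 0) + (165 - 1556) = 40 - 1391 = -1351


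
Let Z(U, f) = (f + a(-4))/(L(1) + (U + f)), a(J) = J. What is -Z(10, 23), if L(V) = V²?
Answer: -19/34 ≈ -0.55882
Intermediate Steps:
Z(U, f) = (-4 + f)/(1 + U + f) (Z(U, f) = (f - 4)/(1² + (U + f)) = (-4 + f)/(1 + (U + f)) = (-4 + f)/(1 + U + f))
-Z(10, 23) = -(-4 + 23)/(1 + 10 + 23) = -19/34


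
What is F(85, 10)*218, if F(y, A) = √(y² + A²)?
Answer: 1090*√293 ≈ 18658.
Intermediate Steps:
F(y, A) = √(A² + y²)
F(85, 10)*218 = √(10² + 85²)*218 = √(100 + 7225)*218 = √7325*218 = (5*√293)*218 = 1090*√293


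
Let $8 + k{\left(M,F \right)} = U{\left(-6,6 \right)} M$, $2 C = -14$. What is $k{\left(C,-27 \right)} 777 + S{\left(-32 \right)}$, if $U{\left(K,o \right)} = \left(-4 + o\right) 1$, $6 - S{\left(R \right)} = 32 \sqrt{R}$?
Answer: $-17088 - 128 i \sqrt{2} \approx -17088.0 - 181.02 i$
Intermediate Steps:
$C = -7$ ($C = \frac{1}{2} \left(-14\right) = -7$)
$S{\left(R \right)} = 6 - 32 \sqrt{R}$
$U{\left(K,o \right)} = -4 + o$
$k{\left(M,F \right)} = -8 + 2 M$ ($k{\left(M,F \right)} = -8 + \left(-4 + 6\right) M = -8 + 2 M$)
$k{\left(C,-27 \right)} 777 + S{\left(-32 \right)} = \left(-8 + 2 \left(-7\right)\right) 777 + \left(6 - 32 \sqrt{-32}\right) = \left(-8 - 14\right) 777 + \left(6 - 32 \cdot 4 i \sqrt{2}\right) = \left(-22\right) 777 + \left(6 - 128 i \sqrt{2}\right) = -17094 + \left(6 - 128 i \sqrt{2}\right) = -17088 - 128 i \sqrt{2}$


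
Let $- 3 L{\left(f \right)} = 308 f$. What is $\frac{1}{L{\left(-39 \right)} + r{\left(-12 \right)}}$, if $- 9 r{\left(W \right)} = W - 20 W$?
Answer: $\frac{3}{11936} \approx 0.00025134$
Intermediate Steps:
$L{\left(f \right)} = - \frac{308 f}{3}$
$r{\left(W \right)} = \frac{19 W}{9}$ ($r{\left(W \right)} = - \frac{W - 20 W}{9} = - \frac{\left(-19\right) W}{9} = \frac{19 W}{9}$)
$\frac{1}{L{\left(-39 \right)} + r{\left(-12 \right)}} = \frac{1}{\left(- \frac{308}{3}\right) \left(-39\right) + \frac{19}{9} \left(-12\right)} = \frac{1}{4004 - \frac{76}{3}} = \frac{1}{\frac{11936}{3}} = \frac{3}{11936}$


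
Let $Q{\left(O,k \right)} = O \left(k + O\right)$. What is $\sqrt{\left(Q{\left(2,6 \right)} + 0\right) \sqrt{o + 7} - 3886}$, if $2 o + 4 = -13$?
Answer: $\sqrt{-3886 + 8 i \sqrt{6}} \approx 0.1572 + 62.338 i$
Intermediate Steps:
$o = - \frac{17}{2}$ ($o = -2 + \frac{1}{2} \left(-13\right) = -2 - \frac{13}{2} = - \frac{17}{2} \approx -8.5$)
$Q{\left(O,k \right)} = O \left(O + k\right)$
$\sqrt{\left(Q{\left(2,6 \right)} + 0\right) \sqrt{o + 7} - 3886} = \sqrt{\left(2 \left(2 + 6\right) + 0\right) \sqrt{- \frac{17}{2} + 7} - 3886} = \sqrt{\left(2 \cdot 8 + 0\right) \sqrt{- \frac{3}{2}} - 3886} = \sqrt{\left(16 + 0\right) \frac{i \sqrt{6}}{2} - 3886} = \sqrt{16 \frac{i \sqrt{6}}{2} - 3886} = \sqrt{8 i \sqrt{6} - 3886} = \sqrt{-3886 + 8 i \sqrt{6}}$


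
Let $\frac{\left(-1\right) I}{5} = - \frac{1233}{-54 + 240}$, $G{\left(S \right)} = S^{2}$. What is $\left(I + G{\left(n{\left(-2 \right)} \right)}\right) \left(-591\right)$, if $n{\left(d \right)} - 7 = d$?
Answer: $- \frac{2130555}{62} \approx -34364.0$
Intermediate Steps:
$n{\left(d \right)} = 7 + d$
$I = \frac{2055}{62}$ ($I = - 5 \left(- \frac{1233}{-54 + 240}\right) = - 5 \left(- \frac{1233}{186}\right) = - 5 \left(\left(-1233\right) \frac{1}{186}\right) = \left(-5\right) \left(- \frac{411}{62}\right) = \frac{2055}{62} \approx 33.145$)
$\left(I + G{\left(n{\left(-2 \right)} \right)}\right) \left(-591\right) = \left(\frac{2055}{62} + \left(7 - 2\right)^{2}\right) \left(-591\right) = \left(\frac{2055}{62} + 5^{2}\right) \left(-591\right) = \left(\frac{2055}{62} + 25\right) \left(-591\right) = \frac{3605}{62} \left(-591\right) = - \frac{2130555}{62}$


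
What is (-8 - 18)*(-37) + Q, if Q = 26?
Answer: 988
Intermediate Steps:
(-8 - 18)*(-37) + Q = (-8 - 18)*(-37) + 26 = -26*(-37) + 26 = 962 + 26 = 988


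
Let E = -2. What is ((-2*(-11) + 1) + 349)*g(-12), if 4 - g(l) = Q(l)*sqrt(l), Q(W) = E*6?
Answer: 1488 + 8928*I*sqrt(3) ≈ 1488.0 + 15464.0*I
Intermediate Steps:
Q(W) = -12 (Q(W) = -2*6 = -12)
g(l) = 4 + 12*sqrt(l) (g(l) = 4 - (-12)*sqrt(l) = 4 + 12*sqrt(l))
((-2*(-11) + 1) + 349)*g(-12) = ((-2*(-11) + 1) + 349)*(4 + 12*sqrt(-12)) = ((22 + 1) + 349)*(4 + 12*(2*I*sqrt(3))) = (23 + 349)*(4 + 24*I*sqrt(3)) = 372*(4 + 24*I*sqrt(3)) = 1488 + 8928*I*sqrt(3)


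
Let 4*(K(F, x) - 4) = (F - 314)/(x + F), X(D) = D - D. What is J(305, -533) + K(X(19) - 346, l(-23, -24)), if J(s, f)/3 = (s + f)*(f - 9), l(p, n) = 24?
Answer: 119375869/322 ≈ 3.7073e+5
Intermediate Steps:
X(D) = 0
K(F, x) = 4 + (-314 + F)/(4*(F + x)) (K(F, x) = 4 + ((F - 314)/(x + F))/4 = 4 + ((-314 + F)/(F + x))/4 = 4 + (-314 + F)/(4*(F + x)))
J(s, f) = 3*(-9 + f)*(f + s) (J(s, f) = 3*((s + f)*(f - 9)) = 3*((f + s)*(-9 + f)) = 3*((-9 + f)*(f + s)) = 3*(-9 + f)*(f + s))
J(305, -533) + K(X(19) - 346, l(-23, -24)) = (-27*(-533) - 27*305 + 3*(-533)**2 + 3*(-533)*305) + (-314 + 16*24 + 17*(0 - 346))/(4*((0 - 346) + 24)) = (14391 - 8235 + 3*284089 - 487695) + (-314 + 384 + 17*(-346))/(4*(-346 + 24)) = (14391 - 8235 + 852267 - 487695) + (1/4)*(-314 + 384 - 5882)/(-322) = 370728 + (1/4)*(-1/322)*(-5812) = 370728 + 1453/322 = 119375869/322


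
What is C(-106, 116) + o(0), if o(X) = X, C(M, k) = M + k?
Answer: 10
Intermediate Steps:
C(-106, 116) + o(0) = (-106 + 116) + 0 = 10 + 0 = 10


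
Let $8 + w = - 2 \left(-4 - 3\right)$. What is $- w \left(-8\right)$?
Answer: $48$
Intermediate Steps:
$w = 6$ ($w = -8 - 2 \left(-4 - 3\right) = -8 - -14 = -8 + 14 = 6$)
$- w \left(-8\right) = \left(-1\right) 6 \left(-8\right) = \left(-6\right) \left(-8\right) = 48$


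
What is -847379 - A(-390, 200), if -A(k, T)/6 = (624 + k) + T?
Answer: -844775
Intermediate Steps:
A(k, T) = -3744 - 6*T - 6*k (A(k, T) = -6*((624 + k) + T) = -6*(624 + T + k) = -3744 - 6*T - 6*k)
-847379 - A(-390, 200) = -847379 - (-3744 - 6*200 - 6*(-390)) = -847379 - (-3744 - 1200 + 2340) = -847379 - 1*(-2604) = -847379 + 2604 = -844775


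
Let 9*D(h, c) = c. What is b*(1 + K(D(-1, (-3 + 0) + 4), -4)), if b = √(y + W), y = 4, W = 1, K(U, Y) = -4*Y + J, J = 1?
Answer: 18*√5 ≈ 40.249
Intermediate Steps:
D(h, c) = c/9
K(U, Y) = 1 - 4*Y (K(U, Y) = -4*Y + 1 = 1 - 4*Y)
b = √5 (b = √(4 + 1) = √5 ≈ 2.2361)
b*(1 + K(D(-1, (-3 + 0) + 4), -4)) = √5*(1 + (1 - 4*(-4))) = √5*(1 + (1 + 16)) = √5*(1 + 17) = √5*18 = 18*√5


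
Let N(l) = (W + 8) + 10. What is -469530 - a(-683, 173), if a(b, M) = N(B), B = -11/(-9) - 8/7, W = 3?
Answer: -469551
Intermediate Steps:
B = 5/63 (B = -11*(-1/9) - 8*1/7 = 11/9 - 8/7 = 5/63 ≈ 0.079365)
N(l) = 21 (N(l) = (3 + 8) + 10 = 11 + 10 = 21)
a(b, M) = 21
-469530 - a(-683, 173) = -469530 - 1*21 = -469530 - 21 = -469551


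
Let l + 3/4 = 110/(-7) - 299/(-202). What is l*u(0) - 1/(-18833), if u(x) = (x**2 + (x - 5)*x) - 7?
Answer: 798048779/7608532 ≈ 104.89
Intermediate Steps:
l = -42375/2828 (l = -3/4 + (110/(-7) - 299/(-202)) = -3/4 + (110*(-1/7) - 299*(-1/202)) = -3/4 + (-110/7 + 299/202) = -3/4 - 20127/1414 = -42375/2828 ≈ -14.984)
u(x) = -7 + x**2 + x*(-5 + x) (u(x) = (x**2 + (-5 + x)*x) - 7 = (x**2 + x*(-5 + x)) - 7 = -7 + x**2 + x*(-5 + x))
l*u(0) - 1/(-18833) = -42375*(-7 - 5*0 + 2*0**2)/2828 - 1/(-18833) = -42375*(-7 + 0 + 2*0)/2828 - 1*(-1/18833) = -42375*(-7 + 0 + 0)/2828 + 1/18833 = -42375/2828*(-7) + 1/18833 = 42375/404 + 1/18833 = 798048779/7608532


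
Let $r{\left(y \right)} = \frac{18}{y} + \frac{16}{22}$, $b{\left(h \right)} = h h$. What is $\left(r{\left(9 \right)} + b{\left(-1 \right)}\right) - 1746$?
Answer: $- \frac{19165}{11} \approx -1742.3$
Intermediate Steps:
$b{\left(h \right)} = h^{2}$
$r{\left(y \right)} = \frac{8}{11} + \frac{18}{y}$ ($r{\left(y \right)} = \frac{18}{y} + 16 \cdot \frac{1}{22} = \frac{18}{y} + \frac{8}{11} = \frac{8}{11} + \frac{18}{y}$)
$\left(r{\left(9 \right)} + b{\left(-1 \right)}\right) - 1746 = \left(\left(\frac{8}{11} + \frac{18}{9}\right) + \left(-1\right)^{2}\right) - 1746 = \left(\left(\frac{8}{11} + 18 \cdot \frac{1}{9}\right) + 1\right) - 1746 = \left(\left(\frac{8}{11} + 2\right) + 1\right) - 1746 = \left(\frac{30}{11} + 1\right) - 1746 = \frac{41}{11} - 1746 = - \frac{19165}{11}$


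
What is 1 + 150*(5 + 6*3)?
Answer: 3451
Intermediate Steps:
1 + 150*(5 + 6*3) = 1 + 150*(5 + 18) = 1 + 150*23 = 1 + 3450 = 3451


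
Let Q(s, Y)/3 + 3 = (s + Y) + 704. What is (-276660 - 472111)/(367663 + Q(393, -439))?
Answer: -748771/369628 ≈ -2.0257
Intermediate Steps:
Q(s, Y) = 2103 + 3*Y + 3*s (Q(s, Y) = -9 + 3*((s + Y) + 704) = -9 + 3*((Y + s) + 704) = -9 + 3*(704 + Y + s) = -9 + (2112 + 3*Y + 3*s) = 2103 + 3*Y + 3*s)
(-276660 - 472111)/(367663 + Q(393, -439)) = (-276660 - 472111)/(367663 + (2103 + 3*(-439) + 3*393)) = -748771/(367663 + (2103 - 1317 + 1179)) = -748771/(367663 + 1965) = -748771/369628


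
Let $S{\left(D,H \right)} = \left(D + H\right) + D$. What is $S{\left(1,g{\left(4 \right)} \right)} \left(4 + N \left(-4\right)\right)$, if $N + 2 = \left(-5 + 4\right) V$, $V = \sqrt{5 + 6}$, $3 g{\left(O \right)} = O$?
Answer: $40 + \frac{40 \sqrt{11}}{3} \approx 84.222$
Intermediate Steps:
$g{\left(O \right)} = \frac{O}{3}$
$V = \sqrt{11} \approx 3.3166$
$S{\left(D,H \right)} = H + 2 D$
$N = -2 - \sqrt{11}$ ($N = -2 + \left(-5 + 4\right) \sqrt{11} = -2 - \sqrt{11} \approx -5.3166$)
$S{\left(1,g{\left(4 \right)} \right)} \left(4 + N \left(-4\right)\right) = \left(\frac{1}{3} \cdot 4 + 2 \cdot 1\right) \left(4 + \left(-2 - \sqrt{11}\right) \left(-4\right)\right) = \left(\frac{4}{3} + 2\right) \left(4 + \left(8 + 4 \sqrt{11}\right)\right) = \frac{10 \left(12 + 4 \sqrt{11}\right)}{3} = 40 + \frac{40 \sqrt{11}}{3}$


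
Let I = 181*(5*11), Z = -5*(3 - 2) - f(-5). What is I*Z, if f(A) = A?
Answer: 0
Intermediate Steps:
Z = 0 (Z = -5*(3 - 2) - 1*(-5) = -5*1 + 5 = -5 + 5 = 0)
I = 9955 (I = 181*55 = 9955)
I*Z = 9955*0 = 0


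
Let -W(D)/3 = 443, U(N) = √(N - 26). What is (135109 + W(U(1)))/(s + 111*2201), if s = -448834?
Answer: -133780/204523 ≈ -0.65411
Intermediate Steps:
U(N) = √(-26 + N)
W(D) = -1329 (W(D) = -3*443 = -1329)
(135109 + W(U(1)))/(s + 111*2201) = (135109 - 1329)/(-448834 + 111*2201) = 133780/(-448834 + 244311) = 133780/(-204523) = 133780*(-1/204523) = -133780/204523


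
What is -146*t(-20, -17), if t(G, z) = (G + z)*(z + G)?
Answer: -199874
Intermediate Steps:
t(G, z) = (G + z)**2 (t(G, z) = (G + z)*(G + z) = (G + z)**2)
-146*t(-20, -17) = -146*(-20 - 17)**2 = -146*(-37)**2 = -146*1369 = -199874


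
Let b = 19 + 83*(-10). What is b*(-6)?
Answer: 4866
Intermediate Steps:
b = -811 (b = 19 - 830 = -811)
b*(-6) = -811*(-6) = 4866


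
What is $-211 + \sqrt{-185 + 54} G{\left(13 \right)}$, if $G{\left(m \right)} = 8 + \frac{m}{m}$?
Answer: $-211 + 9 i \sqrt{131} \approx -211.0 + 103.01 i$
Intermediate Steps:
$G{\left(m \right)} = 9$ ($G{\left(m \right)} = 8 + 1 = 9$)
$-211 + \sqrt{-185 + 54} G{\left(13 \right)} = -211 + \sqrt{-185 + 54} \cdot 9 = -211 + \sqrt{-131} \cdot 9 = -211 + i \sqrt{131} \cdot 9 = -211 + 9 i \sqrt{131}$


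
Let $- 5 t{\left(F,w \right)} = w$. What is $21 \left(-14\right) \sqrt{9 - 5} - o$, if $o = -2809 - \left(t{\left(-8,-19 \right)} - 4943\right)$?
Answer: $- \frac{13591}{5} \approx -2718.2$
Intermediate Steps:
$t{\left(F,w \right)} = - \frac{w}{5}$
$o = \frac{10651}{5}$ ($o = -2809 - \left(\left(- \frac{1}{5}\right) \left(-19\right) - 4943\right) = -2809 - \left(\frac{19}{5} - 4943\right) = -2809 - - \frac{24696}{5} = -2809 + \frac{24696}{5} = \frac{10651}{5} \approx 2130.2$)
$21 \left(-14\right) \sqrt{9 - 5} - o = 21 \left(-14\right) \sqrt{9 - 5} - \frac{10651}{5} = - 294 \sqrt{4} - \frac{10651}{5} = \left(-294\right) 2 - \frac{10651}{5} = -588 - \frac{10651}{5} = - \frac{13591}{5}$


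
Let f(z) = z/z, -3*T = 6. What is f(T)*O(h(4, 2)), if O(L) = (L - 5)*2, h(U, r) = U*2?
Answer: 6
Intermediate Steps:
T = -2 (T = -1/3*6 = -2)
f(z) = 1
h(U, r) = 2*U
O(L) = -10 + 2*L (O(L) = (-5 + L)*2 = -10 + 2*L)
f(T)*O(h(4, 2)) = 1*(-10 + 2*(2*4)) = 1*(-10 + 2*8) = 1*(-10 + 16) = 1*6 = 6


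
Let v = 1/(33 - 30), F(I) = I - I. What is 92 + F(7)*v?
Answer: 92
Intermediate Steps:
F(I) = 0
v = 1/3 ≈ 0.33333
92 + F(7)*v = 92 + 0*(1/3) = 92 + 0 = 92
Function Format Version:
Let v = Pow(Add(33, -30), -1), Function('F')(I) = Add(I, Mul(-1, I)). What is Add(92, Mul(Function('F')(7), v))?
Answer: 92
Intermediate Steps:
Function('F')(I) = 0
v = Rational(1, 3) (v = Pow(3, -1) = Rational(1, 3) ≈ 0.33333)
Add(92, Mul(Function('F')(7), v)) = Add(92, Mul(0, Rational(1, 3))) = Add(92, 0) = 92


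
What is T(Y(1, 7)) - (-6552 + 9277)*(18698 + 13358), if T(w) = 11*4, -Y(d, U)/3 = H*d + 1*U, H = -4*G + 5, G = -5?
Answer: -87352556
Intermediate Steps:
H = 25 (H = -4*(-5) + 5 = 20 + 5 = 25)
Y(d, U) = -75*d - 3*U (Y(d, U) = -3*(25*d + 1*U) = -3*(25*d + U) = -3*(U + 25*d) = -75*d - 3*U)
T(w) = 44
T(Y(1, 7)) - (-6552 + 9277)*(18698 + 13358) = 44 - (-6552 + 9277)*(18698 + 13358) = 44 - 2725*32056 = 44 - 1*87352600 = 44 - 87352600 = -87352556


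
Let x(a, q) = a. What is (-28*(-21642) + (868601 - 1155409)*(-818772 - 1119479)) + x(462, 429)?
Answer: 555906499246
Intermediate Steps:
(-28*(-21642) + (868601 - 1155409)*(-818772 - 1119479)) + x(462, 429) = (-28*(-21642) + (868601 - 1155409)*(-818772 - 1119479)) + 462 = (605976 - 286808*(-1938251)) + 462 = (605976 + 555905892808) + 462 = 555906498784 + 462 = 555906499246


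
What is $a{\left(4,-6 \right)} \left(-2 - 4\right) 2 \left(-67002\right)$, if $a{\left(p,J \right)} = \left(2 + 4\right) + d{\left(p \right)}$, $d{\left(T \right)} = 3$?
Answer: $7236216$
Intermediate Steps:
$a{\left(p,J \right)} = 9$ ($a{\left(p,J \right)} = \left(2 + 4\right) + 3 = 6 + 3 = 9$)
$a{\left(4,-6 \right)} \left(-2 - 4\right) 2 \left(-67002\right) = 9 \left(-2 - 4\right) 2 \left(-67002\right) = 9 \left(\left(-6\right) 2\right) \left(-67002\right) = 9 \left(-12\right) \left(-67002\right) = \left(-108\right) \left(-67002\right) = 7236216$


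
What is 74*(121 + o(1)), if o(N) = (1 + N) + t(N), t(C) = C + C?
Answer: 9250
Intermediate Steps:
t(C) = 2*C
o(N) = 1 + 3*N (o(N) = (1 + N) + 2*N = 1 + 3*N)
74*(121 + o(1)) = 74*(121 + (1 + 3*1)) = 74*(121 + (1 + 3)) = 74*(121 + 4) = 74*125 = 9250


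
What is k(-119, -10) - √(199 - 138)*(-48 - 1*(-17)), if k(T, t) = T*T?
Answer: 14161 + 31*√61 ≈ 14403.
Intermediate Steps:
k(T, t) = T²
k(-119, -10) - √(199 - 138)*(-48 - 1*(-17)) = (-119)² - √(199 - 138)*(-48 - 1*(-17)) = 14161 - √61*(-48 + 17) = 14161 - √61*(-31) = 14161 - (-31)*√61 = 14161 + 31*√61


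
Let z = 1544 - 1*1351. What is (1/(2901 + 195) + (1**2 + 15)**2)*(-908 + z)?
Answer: -566692555/3096 ≈ -1.8304e+5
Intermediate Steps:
z = 193 (z = 1544 - 1351 = 193)
(1/(2901 + 195) + (1**2 + 15)**2)*(-908 + z) = (1/(2901 + 195) + (1**2 + 15)**2)*(-908 + 193) = (1/3096 + (1 + 15)**2)*(-715) = (1/3096 + 16**2)*(-715) = (1/3096 + 256)*(-715) = (792577/3096)*(-715) = -566692555/3096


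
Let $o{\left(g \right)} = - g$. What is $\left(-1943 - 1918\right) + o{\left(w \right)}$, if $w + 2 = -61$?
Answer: $-3798$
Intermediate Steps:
$w = -63$ ($w = -2 - 61 = -63$)
$\left(-1943 - 1918\right) + o{\left(w \right)} = \left(-1943 - 1918\right) - -63 = \left(-1943 - 1918\right) + 63 = -3861 + 63 = -3798$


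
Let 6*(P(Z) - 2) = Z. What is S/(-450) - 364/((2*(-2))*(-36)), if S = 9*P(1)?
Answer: -1157/450 ≈ -2.5711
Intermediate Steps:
P(Z) = 2 + Z/6
S = 39/2 (S = 9*(2 + (1/6)*1) = 9*(2 + 1/6) = 9*(13/6) = 39/2 ≈ 19.500)
S/(-450) - 364/((2*(-2))*(-36)) = (39/2)/(-450) - 364/((2*(-2))*(-36)) = (39/2)*(-1/450) - 364/((-4*(-36))) = -13/300 - 364/144 = -13/300 - 364*1/144 = -13/300 - 91/36 = -1157/450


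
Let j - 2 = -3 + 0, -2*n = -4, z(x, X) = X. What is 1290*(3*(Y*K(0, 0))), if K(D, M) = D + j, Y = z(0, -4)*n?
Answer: 30960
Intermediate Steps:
n = 2 (n = -1/2*(-4) = 2)
j = -1 (j = 2 + (-3 + 0) = 2 - 3 = -1)
Y = -8 (Y = -4*2 = -8)
K(D, M) = -1 + D (K(D, M) = D - 1 = -1 + D)
1290*(3*(Y*K(0, 0))) = 1290*(3*(-8*(-1 + 0))) = 1290*(3*(-8*(-1))) = 1290*(3*8) = 1290*24 = 30960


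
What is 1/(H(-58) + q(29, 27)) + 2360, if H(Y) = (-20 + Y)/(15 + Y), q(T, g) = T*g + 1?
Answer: 79744443/33790 ≈ 2360.0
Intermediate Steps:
q(T, g) = 1 + T*g
H(Y) = (-20 + Y)/(15 + Y)
1/(H(-58) + q(29, 27)) + 2360 = 1/((-20 - 58)/(15 - 58) + (1 + 29*27)) + 2360 = 1/(-78/(-43) + (1 + 783)) + 2360 = 1/(-1/43*(-78) + 784) + 2360 = 1/(78/43 + 784) + 2360 = 1/(33790/43) + 2360 = 43/33790 + 2360 = 79744443/33790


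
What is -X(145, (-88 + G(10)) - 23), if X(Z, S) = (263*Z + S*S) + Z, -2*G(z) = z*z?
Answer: -64201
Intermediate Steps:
G(z) = -z**2/2 (G(z) = -z*z/2 = -z**2/2)
X(Z, S) = S**2 + 264*Z (X(Z, S) = (263*Z + S**2) + Z = (S**2 + 263*Z) + Z = S**2 + 264*Z)
-X(145, (-88 + G(10)) - 23) = -(((-88 - 1/2*10**2) - 23)**2 + 264*145) = -(((-88 - 1/2*100) - 23)**2 + 38280) = -(((-88 - 50) - 23)**2 + 38280) = -((-138 - 23)**2 + 38280) = -((-161)**2 + 38280) = -(25921 + 38280) = -1*64201 = -64201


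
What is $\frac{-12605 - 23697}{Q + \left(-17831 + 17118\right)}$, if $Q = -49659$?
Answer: $\frac{2593}{3598} \approx 0.72068$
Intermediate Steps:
$\frac{-12605 - 23697}{Q + \left(-17831 + 17118\right)} = \frac{-12605 - 23697}{-49659 + \left(-17831 + 17118\right)} = - \frac{36302}{-49659 - 713} = - \frac{36302}{-50372} = \left(-36302\right) \left(- \frac{1}{50372}\right) = \frac{2593}{3598}$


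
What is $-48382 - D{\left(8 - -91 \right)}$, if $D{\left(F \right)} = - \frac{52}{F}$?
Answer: $- \frac{4789766}{99} \approx -48382.0$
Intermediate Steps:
$-48382 - D{\left(8 - -91 \right)} = -48382 - - \frac{52}{8 - -91} = -48382 - - \frac{52}{8 + 91} = -48382 - - \frac{52}{99} = -48382 + \frac{52}{99} = - \frac{4789766}{99}$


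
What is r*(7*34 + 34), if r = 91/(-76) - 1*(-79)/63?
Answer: 18428/1197 ≈ 15.395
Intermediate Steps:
r = 271/4788 (r = 91*(-1/76) + 79*(1/63) = -91/76 + 79/63 = 271/4788 ≈ 0.056600)
r*(7*34 + 34) = 271*(7*34 + 34)/4788 = 271*(238 + 34)/4788 = (271/4788)*272 = 18428/1197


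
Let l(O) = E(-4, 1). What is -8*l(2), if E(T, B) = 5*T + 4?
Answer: 128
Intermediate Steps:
E(T, B) = 4 + 5*T
l(O) = -16 (l(O) = 4 + 5*(-4) = 4 - 20 = -16)
-8*l(2) = -8*(-16) = 128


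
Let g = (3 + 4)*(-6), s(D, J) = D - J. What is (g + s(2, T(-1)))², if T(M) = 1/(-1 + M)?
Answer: 6241/4 ≈ 1560.3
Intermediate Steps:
g = -42 (g = 7*(-6) = -42)
(g + s(2, T(-1)))² = (-42 + (2 - 1/(-1 - 1)))² = (-42 + (2 - 1/(-2)))² = (-42 + (2 - 1*(-½)))² = (-42 + (2 + ½))² = (-42 + 5/2)² = (-79/2)² = 6241/4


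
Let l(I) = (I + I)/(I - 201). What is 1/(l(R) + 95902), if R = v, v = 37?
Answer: 82/7863927 ≈ 1.0427e-5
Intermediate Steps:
R = 37
l(I) = 2*I/(-201 + I) (l(I) = (2*I)/(-201 + I) = 2*I/(-201 + I))
1/(l(R) + 95902) = 1/(2*37/(-201 + 37) + 95902) = 1/(2*37/(-164) + 95902) = 1/(2*37*(-1/164) + 95902) = 1/(-37/82 + 95902) = 1/(7863927/82) = 82/7863927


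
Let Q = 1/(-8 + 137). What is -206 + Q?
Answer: -26573/129 ≈ -205.99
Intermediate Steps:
Q = 1/129 ≈ 0.0077519
-206 + Q = -206 + 1/129 = -26573/129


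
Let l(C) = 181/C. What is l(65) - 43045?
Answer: -2797744/65 ≈ -43042.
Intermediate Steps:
l(65) - 43045 = 181/65 - 43045 = -2797744/65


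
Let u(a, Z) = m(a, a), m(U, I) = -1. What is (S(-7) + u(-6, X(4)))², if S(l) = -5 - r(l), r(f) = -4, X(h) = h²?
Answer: 4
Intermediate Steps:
u(a, Z) = -1
S(l) = -1 (S(l) = -5 - 1*(-4) = -5 + 4 = -1)
(S(-7) + u(-6, X(4)))² = (-1 - 1)² = (-2)² = 4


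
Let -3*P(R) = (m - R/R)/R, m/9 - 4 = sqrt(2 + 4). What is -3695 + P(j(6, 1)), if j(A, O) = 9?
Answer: -99800/27 - sqrt(6)/3 ≈ -3697.1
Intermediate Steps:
m = 36 + 9*sqrt(6) (m = 36 + 9*sqrt(2 + 4) = 36 + 9*sqrt(6) ≈ 58.045)
P(R) = -(35 + 9*sqrt(6))/(3*R) (P(R) = -((36 + 9*sqrt(6)) - R/R)/(3*R) = -((36 + 9*sqrt(6)) - 1*1)/(3*R) = -((36 + 9*sqrt(6)) - 1)/(3*R) = -(35 + 9*sqrt(6))/(3*R))
-3695 + P(j(6, 1)) = -3695 + (1/3)*(-35 - 9*sqrt(6))/9 = -3695 + (1/3)*(1/9)*(-35 - 9*sqrt(6)) = -3695 + (-35/27 - sqrt(6)/3) = -99800/27 - sqrt(6)/3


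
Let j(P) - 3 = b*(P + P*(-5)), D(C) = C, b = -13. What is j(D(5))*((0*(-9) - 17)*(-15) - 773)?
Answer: -136234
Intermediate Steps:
j(P) = 3 + 52*P (j(P) = 3 - 13*(P + P*(-5)) = 3 - 13*(P - 5*P) = 3 - (-52)*P = 3 + 52*P)
j(D(5))*((0*(-9) - 17)*(-15) - 773) = (3 + 52*5)*((0*(-9) - 17)*(-15) - 773) = (3 + 260)*((0 - 17)*(-15) - 773) = 263*(-17*(-15) - 773) = 263*(255 - 773) = 263*(-518) = -136234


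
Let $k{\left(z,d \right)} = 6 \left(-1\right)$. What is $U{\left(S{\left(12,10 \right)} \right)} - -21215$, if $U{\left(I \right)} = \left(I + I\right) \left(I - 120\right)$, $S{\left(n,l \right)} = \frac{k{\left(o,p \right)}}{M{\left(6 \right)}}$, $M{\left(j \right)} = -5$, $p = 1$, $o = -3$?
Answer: $\frac{523247}{25} \approx 20930.0$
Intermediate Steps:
$k{\left(z,d \right)} = -6$
$S{\left(n,l \right)} = \frac{6}{5}$ ($S{\left(n,l \right)} = - \frac{6}{-5} = \left(-6\right) \left(- \frac{1}{5}\right) = \frac{6}{5}$)
$U{\left(I \right)} = 2 I \left(-120 + I\right)$
$U{\left(S{\left(12,10 \right)} \right)} - -21215 = 2 \cdot \frac{6}{5} \left(-120 + \frac{6}{5}\right) - -21215 = 2 \cdot \frac{6}{5} \left(- \frac{594}{5}\right) + 21215 = - \frac{7128}{25} + 21215 = \frac{523247}{25}$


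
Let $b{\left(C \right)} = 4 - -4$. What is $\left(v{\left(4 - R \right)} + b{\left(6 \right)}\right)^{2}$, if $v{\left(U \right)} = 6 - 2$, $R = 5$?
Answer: $144$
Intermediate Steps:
$v{\left(U \right)} = 4$
$b{\left(C \right)} = 8$ ($b{\left(C \right)} = 4 + 4 = 8$)
$\left(v{\left(4 - R \right)} + b{\left(6 \right)}\right)^{2} = \left(4 + 8\right)^{2} = 12^{2} = 144$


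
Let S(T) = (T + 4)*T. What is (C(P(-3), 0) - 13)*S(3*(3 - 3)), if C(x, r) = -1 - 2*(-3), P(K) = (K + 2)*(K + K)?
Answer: 0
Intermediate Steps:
P(K) = 2*K*(2 + K) (P(K) = (2 + K)*(2*K) = 2*K*(2 + K))
S(T) = T*(4 + T) (S(T) = (4 + T)*T = T*(4 + T))
C(x, r) = 5 (C(x, r) = -1 + 6 = 5)
(C(P(-3), 0) - 13)*S(3*(3 - 3)) = (5 - 13)*((3*(3 - 3))*(4 + 3*(3 - 3))) = -8*3*0*(4 + 3*0) = -0*(4 + 0) = -0*4 = -8*0 = 0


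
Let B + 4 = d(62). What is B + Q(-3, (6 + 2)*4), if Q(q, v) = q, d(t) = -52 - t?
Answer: -121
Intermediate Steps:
B = -118 (B = -4 + (-52 - 1*62) = -4 + (-52 - 62) = -4 - 114 = -118)
B + Q(-3, (6 + 2)*4) = -118 - 3 = -121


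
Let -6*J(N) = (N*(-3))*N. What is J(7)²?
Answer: 2401/4 ≈ 600.25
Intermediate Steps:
J(N) = N²/2 (J(N) = -N*(-3)*N/6 = -(-3*N)*N/6 = -(-1)*N²/2 = N²/2)
J(7)² = ((½)*7²)² = ((½)*49)² = (49/2)² = 2401/4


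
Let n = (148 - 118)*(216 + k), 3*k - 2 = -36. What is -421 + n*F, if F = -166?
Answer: -1019661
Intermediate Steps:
k = -34/3 (k = ⅔ + (⅓)*(-36) = ⅔ - 12 = -34/3 ≈ -11.333)
n = 6140 (n = (148 - 118)*(216 - 34/3) = 30*(614/3) = 6140)
-421 + n*F = -421 + 6140*(-166) = -421 - 1019240 = -1019661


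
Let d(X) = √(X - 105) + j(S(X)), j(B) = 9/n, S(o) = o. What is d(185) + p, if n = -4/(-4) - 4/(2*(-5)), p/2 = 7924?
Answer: 110981/7 + 4*√5 ≈ 15863.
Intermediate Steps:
p = 15848 (p = 2*7924 = 15848)
n = 7/5 (n = -4*(-¼) - 4/(-10) = 1 - 4*(-⅒) = 1 + ⅖ = 7/5 ≈ 1.4000)
j(B) = 45/7 (j(B) = 9/(7/5) = 9*(5/7) = 45/7)
d(X) = 45/7 + √(-105 + X) (d(X) = √(X - 105) + 45/7 = √(-105 + X) + 45/7 = 45/7 + √(-105 + X))
d(185) + p = (45/7 + √(-105 + 185)) + 15848 = (45/7 + √80) + 15848 = (45/7 + 4*√5) + 15848 = 110981/7 + 4*√5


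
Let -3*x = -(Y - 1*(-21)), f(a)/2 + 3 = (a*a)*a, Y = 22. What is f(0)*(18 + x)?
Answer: -194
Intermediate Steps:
f(a) = -6 + 2*a³ (f(a) = -6 + 2*((a*a)*a) = -6 + 2*(a²*a) = -6 + 2*a³)
x = 43/3 (x = -(-1)*(22 - 1*(-21))/3 = -(-1)*(22 + 21)/3 = -(-1)*43/3 = -⅓*(-43) = 43/3 ≈ 14.333)
f(0)*(18 + x) = (-6 + 2*0³)*(18 + 43/3) = (-6 + 2*0)*(97/3) = (-6 + 0)*(97/3) = -6*97/3 = -194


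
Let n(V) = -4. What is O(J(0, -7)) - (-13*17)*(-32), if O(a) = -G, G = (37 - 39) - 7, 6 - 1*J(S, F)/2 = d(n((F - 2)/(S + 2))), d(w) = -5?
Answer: -7063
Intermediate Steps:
J(S, F) = 22 (J(S, F) = 12 - 2*(-5) = 12 + 10 = 22)
G = -9 (G = -2 - 7 = -9)
O(a) = 9 (O(a) = -1*(-9) = 9)
O(J(0, -7)) - (-13*17)*(-32) = 9 - (-13*17)*(-32) = 9 - (-221)*(-32) = 9 - 1*7072 = 9 - 7072 = -7063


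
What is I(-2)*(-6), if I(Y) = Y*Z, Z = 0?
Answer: 0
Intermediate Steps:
I(Y) = 0 (I(Y) = Y*0 = 0)
I(-2)*(-6) = 0*(-6) = 0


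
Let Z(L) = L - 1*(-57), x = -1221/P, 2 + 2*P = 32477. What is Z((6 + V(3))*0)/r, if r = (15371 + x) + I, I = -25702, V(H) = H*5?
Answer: -205675/37277963 ≈ -0.0055173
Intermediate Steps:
P = 32475/2 (P = -1 + (½)*32477 = -1 + 32477/2 = 32475/2 ≈ 16238.)
V(H) = 5*H
x = -814/10825 (x = -1221/32475/2 = -1221*2/32475 = -814/10825 ≈ -0.075196)
Z(L) = 57 + L (Z(L) = L + 57 = 57 + L)
r = -111833889/10825 (r = (15371 - 814/10825) - 25702 = 166390261/10825 - 25702 = -111833889/10825 ≈ -10331.)
Z((6 + V(3))*0)/r = (57 + (6 + 5*3)*0)/(-111833889/10825) = (57 + (6 + 15)*0)*(-10825/111833889) = (57 + 21*0)*(-10825/111833889) = (57 + 0)*(-10825/111833889) = 57*(-10825/111833889) = -205675/37277963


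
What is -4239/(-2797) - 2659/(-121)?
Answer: 7950142/338437 ≈ 23.491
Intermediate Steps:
-4239/(-2797) - 2659/(-121) = -4239*(-1/2797) - 2659*(-1/121) = 4239/2797 + 2659/121 = 7950142/338437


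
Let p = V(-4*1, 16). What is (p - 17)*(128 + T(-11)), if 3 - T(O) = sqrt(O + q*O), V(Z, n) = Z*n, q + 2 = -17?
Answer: -10611 + 243*sqrt(22) ≈ -9471.2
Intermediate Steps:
q = -19 (q = -2 - 17 = -19)
p = -64 (p = -4*1*16 = -4*16 = -64)
T(O) = 3 - 3*sqrt(2)*sqrt(-O) (T(O) = 3 - sqrt(O - 19*O) = 3 - sqrt(-18*O) = 3 - 3*sqrt(2)*sqrt(-O))
(p - 17)*(128 + T(-11)) = (-64 - 17)*(128 + (3 - 3*sqrt(2)*sqrt(-1*(-11)))) = -81*(128 + (3 - 3*sqrt(2)*sqrt(11))) = -81*(128 + (3 - 3*sqrt(22))) = -81*(131 - 3*sqrt(22)) = -10611 + 243*sqrt(22)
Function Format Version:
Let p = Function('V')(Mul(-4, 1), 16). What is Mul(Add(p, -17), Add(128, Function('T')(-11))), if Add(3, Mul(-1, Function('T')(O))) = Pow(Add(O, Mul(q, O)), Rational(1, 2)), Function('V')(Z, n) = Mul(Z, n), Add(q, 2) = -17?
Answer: Add(-10611, Mul(243, Pow(22, Rational(1, 2)))) ≈ -9471.2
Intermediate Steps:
q = -19 (q = Add(-2, -17) = -19)
p = -64 (p = Mul(Mul(-4, 1), 16) = Mul(-4, 16) = -64)
Function('T')(O) = Add(3, Mul(-3, Pow(2, Rational(1, 2)), Pow(Mul(-1, O), Rational(1, 2)))) (Function('T')(O) = Add(3, Mul(-1, Pow(Add(O, Mul(-19, O)), Rational(1, 2)))) = Add(3, Mul(-1, Pow(Mul(-18, O), Rational(1, 2)))) = Add(3, Mul(-1, Mul(3, Pow(2, Rational(1, 2)), Pow(Mul(-1, O), Rational(1, 2))))) = Add(3, Mul(-3, Pow(2, Rational(1, 2)), Pow(Mul(-1, O), Rational(1, 2)))))
Mul(Add(p, -17), Add(128, Function('T')(-11))) = Mul(Add(-64, -17), Add(128, Add(3, Mul(-3, Pow(2, Rational(1, 2)), Pow(Mul(-1, -11), Rational(1, 2)))))) = Mul(-81, Add(128, Add(3, Mul(-3, Pow(2, Rational(1, 2)), Pow(11, Rational(1, 2)))))) = Mul(-81, Add(128, Add(3, Mul(-3, Pow(22, Rational(1, 2)))))) = Mul(-81, Add(131, Mul(-3, Pow(22, Rational(1, 2))))) = Add(-10611, Mul(243, Pow(22, Rational(1, 2))))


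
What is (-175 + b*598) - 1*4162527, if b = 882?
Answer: -3635266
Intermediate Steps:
(-175 + b*598) - 1*4162527 = (-175 + 882*598) - 1*4162527 = (-175 + 527436) - 4162527 = 527261 - 4162527 = -3635266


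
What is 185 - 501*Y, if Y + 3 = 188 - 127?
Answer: -28873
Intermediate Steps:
Y = 58 (Y = -3 + (188 - 127) = -3 + 61 = 58)
185 - 501*Y = 185 - 501*58 = 185 - 29058 = -28873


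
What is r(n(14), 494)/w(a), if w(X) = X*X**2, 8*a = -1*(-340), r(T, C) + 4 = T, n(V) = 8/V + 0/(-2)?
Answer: -192/4298875 ≈ -4.4663e-5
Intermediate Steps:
n(V) = 8/V (n(V) = 8/V + 0*(-1/2) = 8/V + 0 = 8/V)
r(T, C) = -4 + T
a = 85/2 (a = (-1*(-340))/8 = (1/8)*340 = 85/2 ≈ 42.500)
w(X) = X**3
r(n(14), 494)/w(a) = (-4 + 8/14)/((85/2)**3) = (-4 + 8*(1/14))/(614125/8) = (-4 + 4/7)*(8/614125) = -24/7*8/614125 = -192/4298875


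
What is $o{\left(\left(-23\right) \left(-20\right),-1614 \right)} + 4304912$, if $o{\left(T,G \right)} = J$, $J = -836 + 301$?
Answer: $4304377$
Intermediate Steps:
$J = -535$
$o{\left(T,G \right)} = -535$
$o{\left(\left(-23\right) \left(-20\right),-1614 \right)} + 4304912 = -535 + 4304912 = 4304377$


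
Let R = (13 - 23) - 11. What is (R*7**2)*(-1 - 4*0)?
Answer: 1029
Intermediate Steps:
R = -21 (R = -10 - 11 = -21)
(R*7**2)*(-1 - 4*0) = (-21*7**2)*(-1 - 4*0) = (-21*49)*(-1 + 0) = -1029*(-1) = 1029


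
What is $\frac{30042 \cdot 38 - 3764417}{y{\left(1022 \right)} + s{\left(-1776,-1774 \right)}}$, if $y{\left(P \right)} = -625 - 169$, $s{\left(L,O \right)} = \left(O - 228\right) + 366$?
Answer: $\frac{2622821}{2430} \approx 1079.3$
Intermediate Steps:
$s{\left(L,O \right)} = 138 + O$ ($s{\left(L,O \right)} = \left(-228 + O\right) + 366 = 138 + O$)
$y{\left(P \right)} = -794$
$\frac{30042 \cdot 38 - 3764417}{y{\left(1022 \right)} + s{\left(-1776,-1774 \right)}} = \frac{30042 \cdot 38 - 3764417}{-794 + \left(138 - 1774\right)} = \frac{1141596 - 3764417}{-794 - 1636} = - \frac{2622821}{-2430} = \left(-2622821\right) \left(- \frac{1}{2430}\right) = \frac{2622821}{2430}$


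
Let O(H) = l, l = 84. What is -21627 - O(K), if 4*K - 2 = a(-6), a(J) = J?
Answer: -21711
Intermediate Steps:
K = -1 (K = 1/2 + (1/4)*(-6) = 1/2 - 3/2 = -1)
O(H) = 84
-21627 - O(K) = -21627 - 1*84 = -21627 - 84 = -21711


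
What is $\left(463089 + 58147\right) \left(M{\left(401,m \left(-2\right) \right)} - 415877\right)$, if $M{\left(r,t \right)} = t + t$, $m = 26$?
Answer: $-216824272516$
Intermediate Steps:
$M{\left(r,t \right)} = 2 t$
$\left(463089 + 58147\right) \left(M{\left(401,m \left(-2\right) \right)} - 415877\right) = \left(463089 + 58147\right) \left(2 \cdot 26 \left(-2\right) - 415877\right) = 521236 \left(2 \left(-52\right) - 415877\right) = 521236 \left(-104 - 415877\right) = 521236 \left(-415981\right) = -216824272516$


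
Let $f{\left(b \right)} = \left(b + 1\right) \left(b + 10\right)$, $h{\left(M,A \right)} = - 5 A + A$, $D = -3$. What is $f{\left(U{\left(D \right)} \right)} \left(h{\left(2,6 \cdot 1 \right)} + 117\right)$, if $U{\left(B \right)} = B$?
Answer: $-1302$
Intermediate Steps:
$h{\left(M,A \right)} = - 4 A$
$f{\left(b \right)} = \left(1 + b\right) \left(10 + b\right)$
$f{\left(U{\left(D \right)} \right)} \left(h{\left(2,6 \cdot 1 \right)} + 117\right) = \left(10 + \left(-3\right)^{2} + 11 \left(-3\right)\right) \left(- 4 \cdot 6 \cdot 1 + 117\right) = \left(10 + 9 - 33\right) \left(\left(-4\right) 6 + 117\right) = - 14 \left(-24 + 117\right) = \left(-14\right) 93 = -1302$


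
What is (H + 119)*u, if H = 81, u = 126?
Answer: 25200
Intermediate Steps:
(H + 119)*u = (81 + 119)*126 = 200*126 = 25200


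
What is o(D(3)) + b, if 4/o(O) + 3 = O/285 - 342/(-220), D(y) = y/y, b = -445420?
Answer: -4027067300/9041 ≈ -4.4542e+5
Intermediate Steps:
D(y) = 1
o(O) = 4/(-159/110 + O/285) (o(O) = 4/(-3 + (O/285 - 342/(-220))) = 4/(-3 + (O*(1/285) - 342*(-1/220))) = 4/(-3 + (O/285 + 171/110)) = 4/(-3 + (171/110 + O/285)) = 4/(-159/110 + O/285))
o(D(3)) + b = 25080/(-9063 + 22*1) - 445420 = 25080/(-9063 + 22) - 445420 = 25080/(-9041) - 445420 = 25080*(-1/9041) - 445420 = -25080/9041 - 445420 = -4027067300/9041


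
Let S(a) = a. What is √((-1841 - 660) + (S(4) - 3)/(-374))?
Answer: 5*I*√13993210/374 ≈ 50.01*I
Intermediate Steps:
√((-1841 - 660) + (S(4) - 3)/(-374)) = √((-1841 - 660) + (4 - 3)/(-374)) = √(-2501 - 1/374*1) = √(-2501 - 1/374) = √(-935375/374) = 5*I*√13993210/374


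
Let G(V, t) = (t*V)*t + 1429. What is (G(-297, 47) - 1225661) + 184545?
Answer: -1695760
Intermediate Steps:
G(V, t) = 1429 + V*t**2 (G(V, t) = (V*t)*t + 1429 = V*t**2 + 1429 = 1429 + V*t**2)
(G(-297, 47) - 1225661) + 184545 = ((1429 - 297*47**2) - 1225661) + 184545 = ((1429 - 297*2209) - 1225661) + 184545 = ((1429 - 656073) - 1225661) + 184545 = (-654644 - 1225661) + 184545 = -1880305 + 184545 = -1695760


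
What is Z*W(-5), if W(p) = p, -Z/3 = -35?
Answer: -525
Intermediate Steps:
Z = 105 (Z = -3*(-35) = 105)
Z*W(-5) = 105*(-5) = -525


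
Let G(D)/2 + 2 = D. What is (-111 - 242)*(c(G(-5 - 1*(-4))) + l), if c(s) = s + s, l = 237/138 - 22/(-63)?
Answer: 10161811/2898 ≈ 3506.5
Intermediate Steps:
l = 5989/2898 (l = 237*(1/138) - 22*(-1/63) = 79/46 + 22/63 = 5989/2898 ≈ 2.0666)
G(D) = -4 + 2*D
c(s) = 2*s
(-111 - 242)*(c(G(-5 - 1*(-4))) + l) = (-111 - 242)*(2*(-4 + 2*(-5 - 1*(-4))) + 5989/2898) = -353*(2*(-4 + 2*(-5 + 4)) + 5989/2898) = -353*(2*(-4 + 2*(-1)) + 5989/2898) = -353*(2*(-4 - 2) + 5989/2898) = -353*(2*(-6) + 5989/2898) = -353*(-12 + 5989/2898) = -353*(-28787/2898) = 10161811/2898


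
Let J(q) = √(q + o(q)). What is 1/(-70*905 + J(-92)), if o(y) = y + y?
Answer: -31675/2006611388 - I*√69/2006611388 ≈ -1.5785e-5 - 4.1396e-9*I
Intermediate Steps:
o(y) = 2*y
J(q) = √3*√q (J(q) = √(q + 2*q) = √(3*q) = √3*√q)
1/(-70*905 + J(-92)) = 1/(-70*905 + √3*√(-92)) = 1/(-63350 + √3*(2*I*√23)) = 1/(-63350 + 2*I*√69)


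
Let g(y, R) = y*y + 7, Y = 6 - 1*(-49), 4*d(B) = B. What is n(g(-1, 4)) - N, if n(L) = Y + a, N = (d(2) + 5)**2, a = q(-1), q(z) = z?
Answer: 95/4 ≈ 23.750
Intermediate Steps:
d(B) = B/4
a = -1
Y = 55 (Y = 6 + 49 = 55)
g(y, R) = 7 + y**2 (g(y, R) = y**2 + 7 = 7 + y**2)
N = 121/4 (N = ((1/4)*2 + 5)**2 = (1/2 + 5)**2 = (11/2)**2 = 121/4 ≈ 30.250)
n(L) = 54 (n(L) = 55 - 1 = 54)
n(g(-1, 4)) - N = 54 - 1*121/4 = 54 - 121/4 = 95/4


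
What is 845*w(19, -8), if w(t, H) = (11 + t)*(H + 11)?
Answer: 76050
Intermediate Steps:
w(t, H) = (11 + H)*(11 + t) (w(t, H) = (11 + t)*(11 + H) = (11 + H)*(11 + t))
845*w(19, -8) = 845*(121 + 11*(-8) + 11*19 - 8*19) = 845*(121 - 88 + 209 - 152) = 845*90 = 76050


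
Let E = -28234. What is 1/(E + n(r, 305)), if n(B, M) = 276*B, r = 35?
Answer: -1/18574 ≈ -5.3839e-5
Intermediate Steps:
1/(E + n(r, 305)) = 1/(-28234 + 276*35) = 1/(-28234 + 9660) = 1/(-18574) = -1/18574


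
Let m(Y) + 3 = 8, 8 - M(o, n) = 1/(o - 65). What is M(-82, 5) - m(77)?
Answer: 442/147 ≈ 3.0068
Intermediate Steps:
M(o, n) = 8 - 1/(-65 + o) (M(o, n) = 8 - 1/(o - 65) = 8 - 1/(-65 + o))
m(Y) = 5 (m(Y) = -3 + 8 = 5)
M(-82, 5) - m(77) = (-521 + 8*(-82))/(-65 - 82) - 1*5 = (-521 - 656)/(-147) - 5 = -1/147*(-1177) - 5 = 1177/147 - 5 = 442/147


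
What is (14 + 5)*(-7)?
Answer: -133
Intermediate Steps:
(14 + 5)*(-7) = 19*(-7) = -133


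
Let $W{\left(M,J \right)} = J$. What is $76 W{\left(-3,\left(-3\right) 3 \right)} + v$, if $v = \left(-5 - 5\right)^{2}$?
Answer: $-584$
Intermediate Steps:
$v = 100$ ($v = \left(-10\right)^{2} = 100$)
$76 W{\left(-3,\left(-3\right) 3 \right)} + v = 76 \left(\left(-3\right) 3\right) + 100 = 76 \left(-9\right) + 100 = -684 + 100 = -584$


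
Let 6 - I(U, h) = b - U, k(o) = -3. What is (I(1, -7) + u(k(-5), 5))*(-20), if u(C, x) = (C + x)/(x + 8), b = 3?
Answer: -1080/13 ≈ -83.077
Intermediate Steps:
u(C, x) = (C + x)/(8 + x)
I(U, h) = 3 + U (I(U, h) = 6 - (3 - U) = 6 + (-3 + U) = 3 + U)
(I(1, -7) + u(k(-5), 5))*(-20) = ((3 + 1) + (-3 + 5)/(8 + 5))*(-20) = (4 + 2/13)*(-20) = (54/13)*(-20) = -1080/13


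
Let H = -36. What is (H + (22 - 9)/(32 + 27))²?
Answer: 4456321/3481 ≈ 1280.2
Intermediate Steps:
(H + (22 - 9)/(32 + 27))² = (-36 + (22 - 9)/(32 + 27))² = (-36 + 13/59)² = (-2111/59)² = 4456321/3481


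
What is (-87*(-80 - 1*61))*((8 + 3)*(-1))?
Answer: -134937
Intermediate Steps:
(-87*(-80 - 1*61))*((8 + 3)*(-1)) = (-87*(-80 - 61))*(11*(-1)) = -87*(-141)*(-11) = 12267*(-11) = -134937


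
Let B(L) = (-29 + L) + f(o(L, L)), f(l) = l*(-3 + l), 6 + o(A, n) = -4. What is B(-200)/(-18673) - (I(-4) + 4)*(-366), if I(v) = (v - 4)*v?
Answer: 246035547/18673 ≈ 13176.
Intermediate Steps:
I(v) = v*(-4 + v) (I(v) = (-4 + v)*v = v*(-4 + v))
o(A, n) = -10 (o(A, n) = -6 - 4 = -10)
B(L) = 101 + L (B(L) = (-29 + L) - 10*(-3 - 10) = (-29 + L) - 10*(-13) = (-29 + L) + 130 = 101 + L)
B(-200)/(-18673) - (I(-4) + 4)*(-366) = (101 - 200)/(-18673) - (-4*(-4 - 4) + 4)*(-366) = -99*(-1/18673) - (-4*(-8) + 4)*(-366) = 99/18673 - (32 + 4)*(-366) = 99/18673 - 36*(-366) = 99/18673 - 1*(-13176) = 99/18673 + 13176 = 246035547/18673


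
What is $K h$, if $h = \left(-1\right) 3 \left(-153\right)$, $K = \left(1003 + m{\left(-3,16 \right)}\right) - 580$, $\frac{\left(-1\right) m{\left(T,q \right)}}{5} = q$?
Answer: $157437$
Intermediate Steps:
$m{\left(T,q \right)} = - 5 q$
$K = 343$ ($K = \left(1003 - 80\right) - 580 = 923 - 580 = 343$)
$h = 459$ ($h = \left(-3\right) \left(-153\right) = 459$)
$K h = 343 \cdot 459 = 157437$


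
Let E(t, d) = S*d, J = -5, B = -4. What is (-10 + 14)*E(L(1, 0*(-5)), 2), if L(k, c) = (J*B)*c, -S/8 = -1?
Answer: 64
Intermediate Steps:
S = 8 (S = -8*(-1) = 8)
L(k, c) = 20*c (L(k, c) = (-5*(-4))*c = 20*c)
E(t, d) = 8*d
(-10 + 14)*E(L(1, 0*(-5)), 2) = (-10 + 14)*(8*2) = 4*16 = 64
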